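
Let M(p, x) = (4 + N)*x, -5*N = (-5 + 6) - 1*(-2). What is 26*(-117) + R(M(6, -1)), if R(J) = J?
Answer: -15227/5 ≈ -3045.4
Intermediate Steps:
N = -⅗ (N = -((-5 + 6) - 1*(-2))/5 = -(1 + 2)/5 = -⅕*3 = -⅗ ≈ -0.60000)
M(p, x) = 17*x/5 (M(p, x) = (4 - ⅗)*x = 17*x/5)
26*(-117) + R(M(6, -1)) = 26*(-117) + (17/5)*(-1) = -3042 - 17/5 = -15227/5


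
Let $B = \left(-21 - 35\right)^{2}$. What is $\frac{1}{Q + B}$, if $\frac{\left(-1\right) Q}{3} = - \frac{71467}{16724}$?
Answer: $\frac{16724}{52660865} \approx 0.00031758$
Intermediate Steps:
$Q = \frac{214401}{16724}$ ($Q = - 3 \left(- \frac{71467}{16724}\right) = - 3 \left(\left(-71467\right) \frac{1}{16724}\right) = \left(-3\right) \left(- \frac{71467}{16724}\right) = \frac{214401}{16724} \approx 12.82$)
$B = 3136$ ($B = \left(-56\right)^{2} = 3136$)
$\frac{1}{Q + B} = \frac{1}{\frac{214401}{16724} + 3136} = \frac{1}{\frac{52660865}{16724}} = \frac{16724}{52660865}$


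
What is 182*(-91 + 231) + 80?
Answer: 25560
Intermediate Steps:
182*(-91 + 231) + 80 = 182*140 + 80 = 25480 + 80 = 25560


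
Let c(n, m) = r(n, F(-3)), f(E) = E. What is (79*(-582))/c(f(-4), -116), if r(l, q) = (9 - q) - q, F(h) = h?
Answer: -15326/5 ≈ -3065.2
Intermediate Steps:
r(l, q) = 9 - 2*q
c(n, m) = 15 (c(n, m) = 9 - 2*(-3) = 9 + 6 = 15)
(79*(-582))/c(f(-4), -116) = (79*(-582))/15 = -45978*1/15 = -15326/5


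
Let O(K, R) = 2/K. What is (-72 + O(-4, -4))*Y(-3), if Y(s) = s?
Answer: 435/2 ≈ 217.50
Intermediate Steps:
(-72 + O(-4, -4))*Y(-3) = (-72 + 2/(-4))*(-3) = (-72 + 2*(-¼))*(-3) = (-72 - ½)*(-3) = -145/2*(-3) = 435/2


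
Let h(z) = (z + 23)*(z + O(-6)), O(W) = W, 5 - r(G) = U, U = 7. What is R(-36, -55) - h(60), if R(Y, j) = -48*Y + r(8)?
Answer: -2756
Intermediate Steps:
r(G) = -2 (r(G) = 5 - 1*7 = 5 - 7 = -2)
R(Y, j) = -2 - 48*Y (R(Y, j) = -48*Y - 2 = -2 - 48*Y)
h(z) = (-6 + z)*(23 + z) (h(z) = (z + 23)*(z - 6) = (23 + z)*(-6 + z) = (-6 + z)*(23 + z))
R(-36, -55) - h(60) = (-2 - 48*(-36)) - (-138 + 60² + 17*60) = (-2 + 1728) - (-138 + 3600 + 1020) = 1726 - 1*4482 = 1726 - 4482 = -2756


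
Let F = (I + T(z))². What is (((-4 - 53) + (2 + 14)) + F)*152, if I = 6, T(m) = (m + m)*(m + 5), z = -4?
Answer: -5624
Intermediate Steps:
T(m) = 2*m*(5 + m) (T(m) = (2*m)*(5 + m) = 2*m*(5 + m))
F = 4 (F = (6 + 2*(-4)*(5 - 4))² = (6 + 2*(-4)*1)² = (6 - 8)² = (-2)² = 4)
(((-4 - 53) + (2 + 14)) + F)*152 = (((-4 - 53) + (2 + 14)) + 4)*152 = ((-57 + 16) + 4)*152 = (-41 + 4)*152 = -37*152 = -5624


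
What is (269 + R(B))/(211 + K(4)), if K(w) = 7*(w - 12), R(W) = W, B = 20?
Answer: 289/155 ≈ 1.8645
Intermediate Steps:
K(w) = -84 + 7*w (K(w) = 7*(-12 + w) = -84 + 7*w)
(269 + R(B))/(211 + K(4)) = (269 + 20)/(211 + (-84 + 7*4)) = 289/(211 + (-84 + 28)) = 289/(211 - 56) = 289/155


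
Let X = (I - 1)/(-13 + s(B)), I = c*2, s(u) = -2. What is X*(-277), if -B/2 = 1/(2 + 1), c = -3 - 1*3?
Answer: -3601/15 ≈ -240.07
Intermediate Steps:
c = -6 (c = -3 - 3 = -6)
B = -⅔ (B = -2/(2 + 1) = -2/3 = -2*⅓ = -⅔ ≈ -0.66667)
I = -12 (I = -6*2 = -12)
X = 13/15 (X = (-12 - 1)/(-13 - 2) = -13/(-15) = -13*(-1/15) = 13/15 ≈ 0.86667)
X*(-277) = (13/15)*(-277) = -3601/15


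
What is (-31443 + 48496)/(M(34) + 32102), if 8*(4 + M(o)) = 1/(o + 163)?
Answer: 26875528/50586449 ≈ 0.53128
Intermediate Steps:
M(o) = -4 + 1/(8*(163 + o)) (M(o) = -4 + 1/(8*(o + 163)) = -4 + 1/(8*(163 + o)))
(-31443 + 48496)/(M(34) + 32102) = (-31443 + 48496)/((-5215 - 32*34)/(8*(163 + 34)) + 32102) = 17053/((1/8)*(-5215 - 1088)/197 + 32102) = 17053/((1/8)*(1/197)*(-6303) + 32102) = 17053/(-6303/1576 + 32102) = 17053/(50586449/1576) = 17053*(1576/50586449) = 26875528/50586449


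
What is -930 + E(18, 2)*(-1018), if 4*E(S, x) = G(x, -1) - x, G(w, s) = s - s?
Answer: -421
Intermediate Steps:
G(w, s) = 0
E(S, x) = -x/4 (E(S, x) = (0 - x)/4 = (-x)/4 = -x/4)
-930 + E(18, 2)*(-1018) = -930 - ¼*2*(-1018) = -930 - ½*(-1018) = -930 + 509 = -421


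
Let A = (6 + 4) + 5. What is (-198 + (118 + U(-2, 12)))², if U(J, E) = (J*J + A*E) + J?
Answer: 10404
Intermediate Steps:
A = 15 (A = 10 + 5 = 15)
U(J, E) = J + J² + 15*E (U(J, E) = (J*J + 15*E) + J = (J² + 15*E) + J = J + J² + 15*E)
(-198 + (118 + U(-2, 12)))² = (-198 + (118 + (-2 + (-2)² + 15*12)))² = (-198 + (118 + (-2 + 4 + 180)))² = (-198 + (118 + 182))² = (-198 + 300)² = 102² = 10404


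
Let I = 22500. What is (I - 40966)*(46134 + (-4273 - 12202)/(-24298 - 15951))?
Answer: -34288847687906/40249 ≈ -8.5192e+8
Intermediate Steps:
(I - 40966)*(46134 + (-4273 - 12202)/(-24298 - 15951)) = (22500 - 40966)*(46134 + (-4273 - 12202)/(-24298 - 15951)) = -18466*(46134 - 16475/(-40249)) = -18466*(46134 - 16475*(-1/40249)) = -18466*(46134 + 16475/40249) = -18466*1856863841/40249 = -34288847687906/40249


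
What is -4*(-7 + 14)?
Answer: -28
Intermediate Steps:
-4*(-7 + 14) = -4*7 = -28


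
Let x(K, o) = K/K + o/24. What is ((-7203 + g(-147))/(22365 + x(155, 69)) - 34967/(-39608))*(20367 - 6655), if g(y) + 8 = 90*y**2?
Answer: 1063044652048242/885986401 ≈ 1.1998e+6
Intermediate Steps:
x(K, o) = 1 + o/24 (x(K, o) = 1 + o*(1/24) = 1 + o/24)
g(y) = -8 + 90*y**2
((-7203 + g(-147))/(22365 + x(155, 69)) - 34967/(-39608))*(20367 - 6655) = ((-7203 + (-8 + 90*(-147)**2))/(22365 + (1 + (1/24)*69)) - 34967/(-39608))*(20367 - 6655) = ((-7203 + (-8 + 90*21609))/(22365 + (1 + 23/8)) - 34967*(-1/39608))*13712 = ((-7203 + (-8 + 1944810))/(22365 + 31/8) + 34967/39608)*13712 = ((-7203 + 1944802)/(178951/8) + 34967/39608)*13712 = (1937599*(8/178951) + 34967/39608)*13712 = (15500792/178951 + 34967/39608)*13712 = (620212749153/7087891208)*13712 = 1063044652048242/885986401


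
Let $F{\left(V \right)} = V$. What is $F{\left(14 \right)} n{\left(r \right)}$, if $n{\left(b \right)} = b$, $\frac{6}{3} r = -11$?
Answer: $-77$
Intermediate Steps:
$r = - \frac{11}{2}$ ($r = \frac{1}{2} \left(-11\right) = - \frac{11}{2} \approx -5.5$)
$F{\left(14 \right)} n{\left(r \right)} = 14 \left(- \frac{11}{2}\right) = -77$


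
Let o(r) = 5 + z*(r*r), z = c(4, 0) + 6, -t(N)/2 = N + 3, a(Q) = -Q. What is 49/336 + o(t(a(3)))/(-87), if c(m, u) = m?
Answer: 41/464 ≈ 0.088362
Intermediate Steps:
t(N) = -6 - 2*N (t(N) = -2*(N + 3) = -2*(3 + N) = -6 - 2*N)
z = 10 (z = 4 + 6 = 10)
o(r) = 5 + 10*r² (o(r) = 5 + 10*(r*r) = 5 + 10*r²)
49/336 + o(t(a(3)))/(-87) = 49/336 + (5 + 10*(-6 - (-2)*3)²)/(-87) = 49*(1/336) + (5 + 10*(-6 - 2*(-3))²)*(-1/87) = 7/48 + (5 + 10*(-6 + 6)²)*(-1/87) = 7/48 + (5 + 10*0²)*(-1/87) = 7/48 + (5 + 10*0)*(-1/87) = 7/48 + (5 + 0)*(-1/87) = 7/48 + 5*(-1/87) = 7/48 - 5/87 = 41/464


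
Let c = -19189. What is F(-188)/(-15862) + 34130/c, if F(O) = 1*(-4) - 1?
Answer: -541274115/304375918 ≈ -1.7783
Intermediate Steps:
F(O) = -5 (F(O) = -4 - 1 = -5)
F(-188)/(-15862) + 34130/c = -5/(-15862) + 34130/(-19189) = -5*(-1/15862) + 34130*(-1/19189) = 5/15862 - 34130/19189 = -541274115/304375918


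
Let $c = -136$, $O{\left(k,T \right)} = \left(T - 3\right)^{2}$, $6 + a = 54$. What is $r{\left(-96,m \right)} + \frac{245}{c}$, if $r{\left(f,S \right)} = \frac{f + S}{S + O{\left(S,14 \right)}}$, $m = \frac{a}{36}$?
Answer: $- \frac{128539}{49912} \approx -2.5753$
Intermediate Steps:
$a = 48$ ($a = -6 + 54 = 48$)
$O{\left(k,T \right)} = \left(-3 + T\right)^{2}$
$m = \frac{4}{3}$ ($m = \frac{48}{36} = 48 \cdot \frac{1}{36} = \frac{4}{3} \approx 1.3333$)
$r{\left(f,S \right)} = \frac{S + f}{121 + S}$ ($r{\left(f,S \right)} = \frac{f + S}{S + \left(-3 + 14\right)^{2}} = \frac{S + f}{S + 11^{2}} = \frac{S + f}{S + 121} = \frac{S + f}{121 + S}$)
$r{\left(-96,m \right)} + \frac{245}{c} = \frac{\frac{4}{3} - 96}{121 + \frac{4}{3}} + \frac{245}{-136} = \frac{1}{\frac{367}{3}} \left(- \frac{284}{3}\right) + 245 \left(- \frac{1}{136}\right) = \frac{3}{367} \left(- \frac{284}{3}\right) - \frac{245}{136} = - \frac{284}{367} - \frac{245}{136} = - \frac{128539}{49912}$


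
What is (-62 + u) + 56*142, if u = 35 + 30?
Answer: 7955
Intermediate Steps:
u = 65
(-62 + u) + 56*142 = (-62 + 65) + 56*142 = 3 + 7952 = 7955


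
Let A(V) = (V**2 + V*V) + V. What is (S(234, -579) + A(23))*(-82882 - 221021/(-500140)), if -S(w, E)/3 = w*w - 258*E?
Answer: 25341209325807847/500140 ≈ 5.0668e+10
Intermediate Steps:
S(w, E) = -3*w**2 + 774*E (S(w, E) = -3*(w*w - 258*E) = -3*(w**2 - 258*E) = -3*w**2 + 774*E)
A(V) = V + 2*V**2 (A(V) = (V**2 + V**2) + V = 2*V**2 + V = V + 2*V**2)
(S(234, -579) + A(23))*(-82882 - 221021/(-500140)) = ((-3*234**2 + 774*(-579)) + 23*(1 + 2*23))*(-82882 - 221021/(-500140)) = ((-3*54756 - 448146) + 23*(1 + 46))*(-82882 - 221021*(-1/500140)) = ((-164268 - 448146) + 23*47)*(-82882 + 221021/500140) = (-612414 + 1081)*(-41452382459/500140) = -611333*(-41452382459/500140) = 25341209325807847/500140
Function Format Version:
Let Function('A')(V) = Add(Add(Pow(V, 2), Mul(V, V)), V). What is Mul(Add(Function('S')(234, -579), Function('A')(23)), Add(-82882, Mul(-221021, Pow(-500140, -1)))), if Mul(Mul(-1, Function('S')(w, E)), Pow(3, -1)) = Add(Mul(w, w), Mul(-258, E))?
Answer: Rational(25341209325807847, 500140) ≈ 5.0668e+10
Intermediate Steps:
Function('S')(w, E) = Add(Mul(-3, Pow(w, 2)), Mul(774, E)) (Function('S')(w, E) = Mul(-3, Add(Mul(w, w), Mul(-258, E))) = Mul(-3, Add(Pow(w, 2), Mul(-258, E))) = Add(Mul(-3, Pow(w, 2)), Mul(774, E)))
Function('A')(V) = Add(V, Mul(2, Pow(V, 2))) (Function('A')(V) = Add(Add(Pow(V, 2), Pow(V, 2)), V) = Add(Mul(2, Pow(V, 2)), V) = Add(V, Mul(2, Pow(V, 2))))
Mul(Add(Function('S')(234, -579), Function('A')(23)), Add(-82882, Mul(-221021, Pow(-500140, -1)))) = Mul(Add(Add(Mul(-3, Pow(234, 2)), Mul(774, -579)), Mul(23, Add(1, Mul(2, 23)))), Add(-82882, Mul(-221021, Pow(-500140, -1)))) = Mul(Add(Add(Mul(-3, 54756), -448146), Mul(23, Add(1, 46))), Add(-82882, Mul(-221021, Rational(-1, 500140)))) = Mul(Add(Add(-164268, -448146), Mul(23, 47)), Add(-82882, Rational(221021, 500140))) = Mul(Add(-612414, 1081), Rational(-41452382459, 500140)) = Mul(-611333, Rational(-41452382459, 500140)) = Rational(25341209325807847, 500140)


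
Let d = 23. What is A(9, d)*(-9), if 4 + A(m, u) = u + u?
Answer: -378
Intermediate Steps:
A(m, u) = -4 + 2*u (A(m, u) = -4 + (u + u) = -4 + 2*u)
A(9, d)*(-9) = (-4 + 2*23)*(-9) = (-4 + 46)*(-9) = 42*(-9) = -378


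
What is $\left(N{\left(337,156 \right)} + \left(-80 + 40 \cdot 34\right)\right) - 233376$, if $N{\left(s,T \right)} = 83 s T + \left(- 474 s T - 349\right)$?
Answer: $-20788097$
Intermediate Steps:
$N{\left(s,T \right)} = -349 - 391 T s$ ($N{\left(s,T \right)} = 83 T s - \left(349 + 474 T s\right) = -349 - 391 T s$)
$\left(N{\left(337,156 \right)} + \left(-80 + 40 \cdot 34\right)\right) - 233376 = \left(\left(-349 - 60996 \cdot 337\right) + \left(-80 + 40 \cdot 34\right)\right) - 233376 = \left(\left(-349 - 20555652\right) + \left(-80 + 1360\right)\right) - 233376 = \left(-20556001 + 1280\right) - 233376 = -20554721 - 233376 = -20788097$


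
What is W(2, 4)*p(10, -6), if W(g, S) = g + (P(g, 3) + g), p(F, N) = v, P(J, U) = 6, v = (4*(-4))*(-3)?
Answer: 480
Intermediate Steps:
v = 48 (v = -16*(-3) = 48)
p(F, N) = 48
W(g, S) = 6 + 2*g (W(g, S) = g + (6 + g) = 6 + 2*g)
W(2, 4)*p(10, -6) = (6 + 2*2)*48 = (6 + 4)*48 = 10*48 = 480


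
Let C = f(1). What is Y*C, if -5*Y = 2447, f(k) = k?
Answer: -2447/5 ≈ -489.40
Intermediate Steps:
Y = -2447/5 (Y = -⅕*2447 = -2447/5 ≈ -489.40)
C = 1
Y*C = -2447/5*1 = -2447/5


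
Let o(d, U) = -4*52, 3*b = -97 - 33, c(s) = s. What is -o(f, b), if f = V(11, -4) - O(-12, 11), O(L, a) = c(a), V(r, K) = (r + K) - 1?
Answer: 208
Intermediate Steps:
V(r, K) = -1 + K + r (V(r, K) = (K + r) - 1 = -1 + K + r)
O(L, a) = a
f = -5 (f = (-1 - 4 + 11) - 1*11 = 6 - 11 = -5)
b = -130/3 (b = (-97 - 33)/3 = (⅓)*(-130) = -130/3 ≈ -43.333)
o(d, U) = -208
-o(f, b) = -1*(-208) = 208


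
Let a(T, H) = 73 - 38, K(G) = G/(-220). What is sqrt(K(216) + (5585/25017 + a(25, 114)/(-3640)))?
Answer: I*sqrt(3932498432032170)/71548620 ≈ 0.87646*I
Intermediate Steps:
K(G) = -G/220 (K(G) = G*(-1/220) = -G/220)
a(T, H) = 35
sqrt(K(216) + (5585/25017 + a(25, 114)/(-3640))) = sqrt(-1/220*216 + (5585/25017 + 35/(-3640))) = sqrt(-54/55 + (5585*(1/25017) + 35*(-1/3640))) = sqrt(-54/55 + (5585/25017 - 1/104)) = sqrt(-54/55 + 555823/2601768) = sqrt(-109925207/143097240) = I*sqrt(3932498432032170)/71548620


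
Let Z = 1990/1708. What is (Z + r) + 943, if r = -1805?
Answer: -735153/854 ≈ -860.83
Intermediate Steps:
Z = 995/854 (Z = 1990*(1/1708) = 995/854 ≈ 1.1651)
(Z + r) + 943 = (995/854 - 1805) + 943 = -1540475/854 + 943 = -735153/854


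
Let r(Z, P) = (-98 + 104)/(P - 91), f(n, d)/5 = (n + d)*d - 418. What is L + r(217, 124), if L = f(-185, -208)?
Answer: 4472932/11 ≈ 4.0663e+5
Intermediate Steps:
f(n, d) = -2090 + 5*d*(d + n) (f(n, d) = 5*((n + d)*d - 418) = 5*((d + n)*d - 418) = 5*(d*(d + n) - 418) = 5*(-418 + d*(d + n)) = -2090 + 5*d*(d + n))
r(Z, P) = 6/(-91 + P)
L = 406630 (L = -2090 + 5*(-208)**2 + 5*(-208)*(-185) = -2090 + 5*43264 + 192400 = -2090 + 216320 + 192400 = 406630)
L + r(217, 124) = 406630 + 6/(-91 + 124) = 406630 + 6/33 = 406630 + 6*(1/33) = 406630 + 2/11 = 4472932/11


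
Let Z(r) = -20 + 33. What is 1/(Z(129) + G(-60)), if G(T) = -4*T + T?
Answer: 1/193 ≈ 0.0051813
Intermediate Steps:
Z(r) = 13
G(T) = -3*T
1/(Z(129) + G(-60)) = 1/(13 - 3*(-60)) = 1/(13 + 180) = 1/193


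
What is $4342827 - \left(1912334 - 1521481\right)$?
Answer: $3951974$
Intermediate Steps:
$4342827 - \left(1912334 - 1521481\right) = 4342827 - 390853 = 3951974$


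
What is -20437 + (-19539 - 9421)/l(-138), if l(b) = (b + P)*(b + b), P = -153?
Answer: -410361763/20079 ≈ -20437.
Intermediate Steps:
l(b) = 2*b*(-153 + b) (l(b) = (b - 153)*(b + b) = (-153 + b)*(2*b) = 2*b*(-153 + b))
-20437 + (-19539 - 9421)/l(-138) = -20437 + (-19539 - 9421)/((2*(-138)*(-153 - 138))) = -20437 - 28960/(2*(-138)*(-291)) = -20437 - 28960/80316 = -20437 - 28960*1/80316 = -20437 - 7240/20079 = -410361763/20079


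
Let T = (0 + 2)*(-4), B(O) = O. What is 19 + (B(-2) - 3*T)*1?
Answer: 41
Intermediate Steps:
T = -8 (T = 2*(-4) = -8)
19 + (B(-2) - 3*T)*1 = 19 + (-2 - 3*(-8))*1 = 19 + (-2 + 24)*1 = 19 + 22*1 = 19 + 22 = 41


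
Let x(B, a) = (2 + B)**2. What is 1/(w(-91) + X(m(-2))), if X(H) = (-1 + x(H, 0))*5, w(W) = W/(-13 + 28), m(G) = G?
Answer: -15/166 ≈ -0.090361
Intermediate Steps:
w(W) = W/15
X(H) = -5 + 5*(2 + H)**2 (X(H) = (-1 + (2 + H)**2)*5 = -5 + 5*(2 + H)**2)
1/(w(-91) + X(m(-2))) = 1/((1/15)*(-91) + (-5 + 5*(2 - 2)**2)) = 1/(-91/15 + (-5 + 5*0**2)) = 1/(-91/15 + (-5 + 5*0)) = 1/(-91/15 + (-5 + 0)) = 1/(-91/15 - 5) = 1/(-166/15) = -15/166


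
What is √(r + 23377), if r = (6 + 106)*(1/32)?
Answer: √93522/2 ≈ 152.91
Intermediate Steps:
r = 7/2 (r = 112*(1*(1/32)) = 112*(1/32) = 7/2 ≈ 3.5000)
√(r + 23377) = √(7/2 + 23377) = √(46761/2) = √93522/2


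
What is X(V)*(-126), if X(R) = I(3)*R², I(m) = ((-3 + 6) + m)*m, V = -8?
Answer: -145152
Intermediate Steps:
I(m) = m*(3 + m) (I(m) = (3 + m)*m = m*(3 + m))
X(R) = 18*R² (X(R) = (3*(3 + 3))*R² = (3*6)*R² = 18*R²)
X(V)*(-126) = (18*(-8)²)*(-126) = (18*64)*(-126) = 1152*(-126) = -145152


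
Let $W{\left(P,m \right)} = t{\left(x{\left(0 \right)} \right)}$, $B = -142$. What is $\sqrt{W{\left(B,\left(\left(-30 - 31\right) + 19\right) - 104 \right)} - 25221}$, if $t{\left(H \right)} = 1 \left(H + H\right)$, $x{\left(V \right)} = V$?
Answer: $i \sqrt{25221} \approx 158.81 i$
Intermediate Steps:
$t{\left(H \right)} = 2 H$ ($t{\left(H \right)} = 1 \cdot 2 H = 2 H$)
$W{\left(P,m \right)} = 0$ ($W{\left(P,m \right)} = 2 \cdot 0 = 0$)
$\sqrt{W{\left(B,\left(\left(-30 - 31\right) + 19\right) - 104 \right)} - 25221} = \sqrt{0 - 25221} = \sqrt{-25221} = i \sqrt{25221}$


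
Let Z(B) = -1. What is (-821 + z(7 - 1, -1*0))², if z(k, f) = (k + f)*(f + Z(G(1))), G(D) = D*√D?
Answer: 683929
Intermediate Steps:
G(D) = D^(3/2)
z(k, f) = (-1 + f)*(f + k) (z(k, f) = (k + f)*(f - 1) = (f + k)*(-1 + f) = (-1 + f)*(f + k))
(-821 + z(7 - 1, -1*0))² = (-821 + ((-1*0)² - (-1)*0 - (7 - 1) + (-1*0)*(7 - 1)))² = (-821 + (0² - 1*0 - 1*6 + 0*6))² = (-821 + (0 + 0 - 6 + 0))² = (-821 - 6)² = (-827)² = 683929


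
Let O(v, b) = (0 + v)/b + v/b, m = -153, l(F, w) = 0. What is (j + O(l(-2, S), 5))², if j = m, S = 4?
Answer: 23409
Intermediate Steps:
O(v, b) = 2*v/b (O(v, b) = v/b + v/b = 2*v/b)
j = -153
(j + O(l(-2, S), 5))² = (-153 + 2*0/5)² = (-153 + 2*0*(⅕))² = (-153 + 0)² = (-153)² = 23409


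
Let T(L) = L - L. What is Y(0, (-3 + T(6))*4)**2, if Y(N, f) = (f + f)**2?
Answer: 331776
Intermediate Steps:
T(L) = 0
Y(N, f) = 4*f**2 (Y(N, f) = (2*f)**2 = 4*f**2)
Y(0, (-3 + T(6))*4)**2 = (4*((-3 + 0)*4)**2)**2 = (4*(-3*4)**2)**2 = (4*(-12)**2)**2 = (4*144)**2 = 576**2 = 331776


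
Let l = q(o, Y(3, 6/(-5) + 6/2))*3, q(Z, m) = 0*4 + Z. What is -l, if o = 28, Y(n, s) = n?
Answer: -84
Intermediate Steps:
q(Z, m) = Z (q(Z, m) = 0 + Z = Z)
l = 84 (l = 28*3 = 84)
-l = -1*84 = -84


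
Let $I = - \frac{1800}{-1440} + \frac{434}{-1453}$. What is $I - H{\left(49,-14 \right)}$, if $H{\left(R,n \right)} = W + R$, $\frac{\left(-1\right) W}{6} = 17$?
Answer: $\frac{313565}{5812} \approx 53.951$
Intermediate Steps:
$W = -102$ ($W = \left(-6\right) 17 = -102$)
$H{\left(R,n \right)} = -102 + R$
$I = \frac{5529}{5812}$ ($I = \left(-1800\right) \left(- \frac{1}{1440}\right) + 434 \left(- \frac{1}{1453}\right) = \frac{5}{4} - \frac{434}{1453} = \frac{5529}{5812} \approx 0.95131$)
$I - H{\left(49,-14 \right)} = \frac{5529}{5812} - \left(-102 + 49\right) = \frac{5529}{5812} - -53 = \frac{5529}{5812} + 53 = \frac{313565}{5812}$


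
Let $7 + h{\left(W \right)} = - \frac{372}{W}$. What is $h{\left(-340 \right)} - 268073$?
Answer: $- \frac{22786707}{85} \approx -2.6808 \cdot 10^{5}$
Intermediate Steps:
$h{\left(W \right)} = -7 - \frac{372}{W}$
$h{\left(-340 \right)} - 268073 = \left(-7 - \frac{372}{-340}\right) - 268073 = \left(-7 - - \frac{93}{85}\right) - 268073 = \left(-7 + \frac{93}{85}\right) - 268073 = - \frac{502}{85} - 268073 = - \frac{22786707}{85}$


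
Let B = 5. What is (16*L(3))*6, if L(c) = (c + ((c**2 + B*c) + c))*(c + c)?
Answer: 17280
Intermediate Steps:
L(c) = 2*c*(c**2 + 7*c) (L(c) = (c + ((c**2 + 5*c) + c))*(c + c) = (c + (c**2 + 6*c))*(2*c) = (c**2 + 7*c)*(2*c) = 2*c*(c**2 + 7*c))
(16*L(3))*6 = (16*(2*3**2*(7 + 3)))*6 = (16*(2*9*10))*6 = (16*180)*6 = 2880*6 = 17280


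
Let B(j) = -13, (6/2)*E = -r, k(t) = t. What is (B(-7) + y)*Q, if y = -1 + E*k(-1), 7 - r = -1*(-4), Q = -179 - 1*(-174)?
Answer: 65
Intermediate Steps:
Q = -5 (Q = -179 + 174 = -5)
r = 3 (r = 7 - (-1)*(-4) = 7 - 1*4 = 7 - 4 = 3)
E = -1 (E = (-1*3)/3 = (1/3)*(-3) = -1)
y = 0 (y = -1 - 1*(-1) = -1 + 1 = 0)
(B(-7) + y)*Q = (-13 + 0)*(-5) = -13*(-5) = 65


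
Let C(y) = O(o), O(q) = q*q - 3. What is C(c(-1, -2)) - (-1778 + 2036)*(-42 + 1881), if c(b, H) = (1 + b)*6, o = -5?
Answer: -474440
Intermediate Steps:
O(q) = -3 + q² (O(q) = q² - 3 = -3 + q²)
c(b, H) = 6 + 6*b
C(y) = 22 (C(y) = -3 + (-5)² = -3 + 25 = 22)
C(c(-1, -2)) - (-1778 + 2036)*(-42 + 1881) = 22 - (-1778 + 2036)*(-42 + 1881) = 22 - 258*1839 = 22 - 1*474462 = 22 - 474462 = -474440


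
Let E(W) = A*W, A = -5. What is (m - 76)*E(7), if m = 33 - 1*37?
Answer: 2800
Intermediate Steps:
E(W) = -5*W
m = -4 (m = 33 - 37 = -4)
(m - 76)*E(7) = (-4 - 76)*(-5*7) = -80*(-35) = 2800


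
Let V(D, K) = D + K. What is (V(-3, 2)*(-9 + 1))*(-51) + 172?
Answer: -236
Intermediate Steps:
(V(-3, 2)*(-9 + 1))*(-51) + 172 = ((-3 + 2)*(-9 + 1))*(-51) + 172 = -1*(-8)*(-51) + 172 = 8*(-51) + 172 = -408 + 172 = -236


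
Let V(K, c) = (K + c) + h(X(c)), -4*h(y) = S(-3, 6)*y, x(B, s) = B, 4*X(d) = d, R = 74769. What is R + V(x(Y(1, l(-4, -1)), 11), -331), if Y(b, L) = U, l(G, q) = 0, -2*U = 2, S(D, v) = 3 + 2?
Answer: 1192647/16 ≈ 74541.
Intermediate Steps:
S(D, v) = 5
U = -1 (U = -½*2 = -1)
X(d) = d/4
Y(b, L) = -1
h(y) = -5*y/4
V(K, c) = K + 11*c/16 (V(K, c) = (K + c) - 5*c/16 = K + 11*c/16)
R + V(x(Y(1, l(-4, -1)), 11), -331) = 74769 + (-1 + (11/16)*(-331)) = 74769 + (-1 - 3641/16) = 74769 - 3657/16 = 1192647/16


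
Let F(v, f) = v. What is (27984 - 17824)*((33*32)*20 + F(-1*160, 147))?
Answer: 212953600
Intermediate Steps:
(27984 - 17824)*((33*32)*20 + F(-1*160, 147)) = (27984 - 17824)*((33*32)*20 - 1*160) = 10160*(1056*20 - 160) = 10160*(21120 - 160) = 10160*20960 = 212953600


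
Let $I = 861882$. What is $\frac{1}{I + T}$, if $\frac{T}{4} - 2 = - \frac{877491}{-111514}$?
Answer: $\frac{55757}{48058155712} \approx 1.1602 \cdot 10^{-6}$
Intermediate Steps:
$T = \frac{2201038}{55757}$ ($T = 8 + 4 \left(- \frac{877491}{-111514}\right) = 8 + 4 \left(\left(-877491\right) \left(- \frac{1}{111514}\right)\right) = 8 + 4 \cdot \frac{877491}{111514} = 8 + \frac{1754982}{55757} = \frac{2201038}{55757} \approx 39.476$)
$\frac{1}{I + T} = \frac{1}{861882 + \frac{2201038}{55757}} = \frac{1}{\frac{48058155712}{55757}} = \frac{55757}{48058155712}$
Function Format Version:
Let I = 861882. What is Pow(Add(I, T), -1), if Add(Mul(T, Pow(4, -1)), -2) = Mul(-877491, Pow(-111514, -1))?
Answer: Rational(55757, 48058155712) ≈ 1.1602e-6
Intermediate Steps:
T = Rational(2201038, 55757) (T = Add(8, Mul(4, Mul(-877491, Pow(-111514, -1)))) = Add(8, Mul(4, Mul(-877491, Rational(-1, 111514)))) = Add(8, Mul(4, Rational(877491, 111514))) = Add(8, Rational(1754982, 55757)) = Rational(2201038, 55757) ≈ 39.476)
Pow(Add(I, T), -1) = Pow(Add(861882, Rational(2201038, 55757)), -1) = Pow(Rational(48058155712, 55757), -1) = Rational(55757, 48058155712)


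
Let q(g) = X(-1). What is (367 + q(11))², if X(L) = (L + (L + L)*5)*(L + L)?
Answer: 151321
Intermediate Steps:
X(L) = 22*L² (X(L) = (L + (2*L)*5)*(2*L) = (L + 10*L)*(2*L) = (11*L)*(2*L) = 22*L²)
q(g) = 22 (q(g) = 22*(-1)² = 22*1 = 22)
(367 + q(11))² = (367 + 22)² = 389² = 151321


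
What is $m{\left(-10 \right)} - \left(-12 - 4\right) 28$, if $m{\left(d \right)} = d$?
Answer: $438$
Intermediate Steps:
$m{\left(-10 \right)} - \left(-12 - 4\right) 28 = -10 - \left(-12 - 4\right) 28 = -10 - \left(-16\right) 28 = -10 - -448 = -10 + 448 = 438$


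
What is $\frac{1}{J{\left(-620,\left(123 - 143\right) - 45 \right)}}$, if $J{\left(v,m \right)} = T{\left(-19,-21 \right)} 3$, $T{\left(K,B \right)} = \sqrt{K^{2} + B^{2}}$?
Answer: $\frac{\sqrt{802}}{2406} \approx 0.01177$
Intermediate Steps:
$T{\left(K,B \right)} = \sqrt{B^{2} + K^{2}}$
$J{\left(v,m \right)} = 3 \sqrt{802}$ ($J{\left(v,m \right)} = \sqrt{\left(-21\right)^{2} + \left(-19\right)^{2}} \cdot 3 = \sqrt{441 + 361} \cdot 3 = \sqrt{802} \cdot 3 = 3 \sqrt{802}$)
$\frac{1}{J{\left(-620,\left(123 - 143\right) - 45 \right)}} = \frac{1}{3 \sqrt{802}} = \frac{\sqrt{802}}{2406}$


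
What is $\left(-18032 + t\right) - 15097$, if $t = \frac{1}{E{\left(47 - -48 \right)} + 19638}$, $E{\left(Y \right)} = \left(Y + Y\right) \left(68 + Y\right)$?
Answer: $- \frac{1676592431}{50608} \approx -33129.0$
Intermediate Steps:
$E{\left(Y \right)} = 2 Y \left(68 + Y\right)$
$t = \frac{1}{50608}$ ($t = \frac{1}{2 \left(47 - -48\right) \left(68 + \left(47 - -48\right)\right) + 19638} = \frac{1}{2 \left(47 + 48\right) \left(68 + \left(47 + 48\right)\right) + 19638} = \frac{1}{2 \cdot 95 \left(68 + 95\right) + 19638} = \frac{1}{2 \cdot 95 \cdot 163 + 19638} = \frac{1}{30970 + 19638} = \frac{1}{50608} \approx 1.976 \cdot 10^{-5}$)
$\left(-18032 + t\right) - 15097 = \left(-18032 + \frac{1}{50608}\right) - 15097 = - \frac{912563455}{50608} - 15097 = - \frac{1676592431}{50608}$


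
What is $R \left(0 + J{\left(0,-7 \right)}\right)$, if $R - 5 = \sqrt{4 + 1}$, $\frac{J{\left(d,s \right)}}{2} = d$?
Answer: $0$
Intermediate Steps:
$J{\left(d,s \right)} = 2 d$
$R = 5 + \sqrt{5}$ ($R = 5 + \sqrt{4 + 1} = 5 + \sqrt{5} \approx 7.2361$)
$R \left(0 + J{\left(0,-7 \right)}\right) = \left(5 + \sqrt{5}\right) \left(0 + 2 \cdot 0\right) = \left(5 + \sqrt{5}\right) \left(0 + 0\right) = \left(5 + \sqrt{5}\right) 0 = 0$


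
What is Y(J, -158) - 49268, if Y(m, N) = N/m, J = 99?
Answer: -4877690/99 ≈ -49270.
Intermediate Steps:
Y(J, -158) - 49268 = -158/99 - 49268 = -4877690/99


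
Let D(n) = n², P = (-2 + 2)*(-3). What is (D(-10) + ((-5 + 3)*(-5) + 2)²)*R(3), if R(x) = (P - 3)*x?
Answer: -2196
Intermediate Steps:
P = 0 (P = 0*(-3) = 0)
R(x) = -3*x (R(x) = (0 - 3)*x = -3*x)
(D(-10) + ((-5 + 3)*(-5) + 2)²)*R(3) = ((-10)² + ((-5 + 3)*(-5) + 2)²)*(-3*3) = (100 + (-2*(-5) + 2)²)*(-9) = (100 + (10 + 2)²)*(-9) = (100 + 12²)*(-9) = (100 + 144)*(-9) = 244*(-9) = -2196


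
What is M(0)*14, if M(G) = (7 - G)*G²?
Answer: 0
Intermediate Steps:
M(G) = G²*(7 - G)
M(0)*14 = (0²*(7 - 1*0))*14 = (0*(7 + 0))*14 = (0*7)*14 = 0*14 = 0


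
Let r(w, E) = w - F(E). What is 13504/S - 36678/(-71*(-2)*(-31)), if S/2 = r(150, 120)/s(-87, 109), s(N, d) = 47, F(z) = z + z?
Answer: -348411817/99045 ≈ -3517.7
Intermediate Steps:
F(z) = 2*z
r(w, E) = w - 2*E
S = -180/47 (S = 2*((150 - 2*120)/47) = 2*((150 - 240)*(1/47)) = 2*(-90*1/47) = 2*(-90/47) = -180/47 ≈ -3.8298)
13504/S - 36678/(-71*(-2)*(-31)) = 13504/(-180/47) - 36678/(-71*(-2)*(-31)) = 13504*(-47/180) - 36678/(142*(-31)) = -158672/45 - 36678/(-4402) = -158672/45 - 36678*(-1/4402) = -158672/45 + 18339/2201 = -348411817/99045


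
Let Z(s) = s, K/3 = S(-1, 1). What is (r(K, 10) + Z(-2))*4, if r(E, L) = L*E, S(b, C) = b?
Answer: -128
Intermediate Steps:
K = -3 (K = 3*(-1) = -3)
r(E, L) = E*L
(r(K, 10) + Z(-2))*4 = (-3*10 - 2)*4 = (-30 - 2)*4 = -32*4 = -128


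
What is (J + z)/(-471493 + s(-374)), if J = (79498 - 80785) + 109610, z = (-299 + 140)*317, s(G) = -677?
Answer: -5792/47217 ≈ -0.12267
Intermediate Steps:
z = -50403 (z = -159*317 = -50403)
J = 108323 (J = -1287 + 109610 = 108323)
(J + z)/(-471493 + s(-374)) = (108323 - 50403)/(-471493 - 677) = 57920/(-472170) = 57920*(-1/472170) = -5792/47217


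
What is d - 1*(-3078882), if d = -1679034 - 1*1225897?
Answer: 173951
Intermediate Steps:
d = -2904931 (d = -1679034 - 1225897 = -2904931)
d - 1*(-3078882) = -2904931 - 1*(-3078882) = -2904931 + 3078882 = 173951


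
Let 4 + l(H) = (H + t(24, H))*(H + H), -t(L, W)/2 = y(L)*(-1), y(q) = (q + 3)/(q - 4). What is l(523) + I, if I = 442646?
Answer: 4962621/5 ≈ 9.9252e+5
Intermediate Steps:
y(q) = (3 + q)/(-4 + q)
t(L, W) = 2*(3 + L)/(-4 + L) (t(L, W) = -2*(3 + L)/(-4 + L)*(-1) = -(-2)*(3 + L)/(-4 + L) = 2*(3 + L)/(-4 + L))
l(H) = -4 + 2*H*(27/10 + H) (l(H) = -4 + (H + 2*(3 + 24)/(-4 + 24))*(H + H) = -4 + (H + 2*27/20)*(2*H) = -4 + (H + 2*(1/20)*27)*(2*H) = -4 + (H + 27/10)*(2*H) = -4 + (27/10 + H)*(2*H) = -4 + 2*H*(27/10 + H))
l(523) + I = (-4 + 2*523² + (27/5)*523) + 442646 = (-4 + 2*273529 + 14121/5) + 442646 = (-4 + 547058 + 14121/5) + 442646 = 2749391/5 + 442646 = 4962621/5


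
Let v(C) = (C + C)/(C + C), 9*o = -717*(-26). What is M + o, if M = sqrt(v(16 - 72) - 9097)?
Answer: 6214/3 + 2*I*sqrt(2274) ≈ 2071.3 + 95.373*I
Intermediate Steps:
o = 6214/3 (o = (-717*(-26))/9 = (1/9)*18642 = 6214/3 ≈ 2071.3)
v(C) = 1 (v(C) = (2*C)/((2*C)) = (2*C)*(1/(2*C)) = 1)
M = 2*I*sqrt(2274) (M = sqrt(1 - 9097) = sqrt(-9096) = 2*I*sqrt(2274) ≈ 95.373*I)
M + o = 2*I*sqrt(2274) + 6214/3 = 6214/3 + 2*I*sqrt(2274)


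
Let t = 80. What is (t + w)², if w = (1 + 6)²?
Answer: 16641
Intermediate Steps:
w = 49 (w = 7² = 49)
(t + w)² = (80 + 49)² = 129² = 16641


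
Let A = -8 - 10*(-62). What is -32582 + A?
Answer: -31970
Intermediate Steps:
A = 612 (A = -8 + 620 = 612)
-32582 + A = -32582 + 612 = -31970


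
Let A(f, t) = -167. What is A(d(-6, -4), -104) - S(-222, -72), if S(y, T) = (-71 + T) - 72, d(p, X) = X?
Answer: 48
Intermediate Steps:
S(y, T) = -143 + T
A(d(-6, -4), -104) - S(-222, -72) = -167 - (-143 - 72) = -167 - 1*(-215) = -167 + 215 = 48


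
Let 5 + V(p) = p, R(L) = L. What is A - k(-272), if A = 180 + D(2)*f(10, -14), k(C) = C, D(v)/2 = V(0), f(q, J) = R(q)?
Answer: 352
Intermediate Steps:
f(q, J) = q
V(p) = -5 + p
D(v) = -10 (D(v) = 2*(-5 + 0) = 2*(-5) = -10)
A = 80 (A = 180 - 10*10 = 180 - 100 = 80)
A - k(-272) = 80 - 1*(-272) = 80 + 272 = 352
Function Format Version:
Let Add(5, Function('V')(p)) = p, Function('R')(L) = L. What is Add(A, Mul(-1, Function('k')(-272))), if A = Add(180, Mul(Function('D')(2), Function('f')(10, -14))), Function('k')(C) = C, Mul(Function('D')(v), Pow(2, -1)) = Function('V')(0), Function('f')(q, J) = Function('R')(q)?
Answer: 352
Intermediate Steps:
Function('f')(q, J) = q
Function('V')(p) = Add(-5, p)
Function('D')(v) = -10 (Function('D')(v) = Mul(2, Add(-5, 0)) = Mul(2, -5) = -10)
A = 80 (A = Add(180, Mul(-10, 10)) = Add(180, -100) = 80)
Add(A, Mul(-1, Function('k')(-272))) = Add(80, Mul(-1, -272)) = Add(80, 272) = 352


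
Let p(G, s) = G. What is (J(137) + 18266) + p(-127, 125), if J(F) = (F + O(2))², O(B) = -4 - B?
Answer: 35300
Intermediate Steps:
J(F) = (-6 + F)² (J(F) = (F + (-4 - 1*2))² = (F + (-4 - 2))² = (F - 6)² = (-6 + F)²)
(J(137) + 18266) + p(-127, 125) = ((-6 + 137)² + 18266) - 127 = (131² + 18266) - 127 = (17161 + 18266) - 127 = 35427 - 127 = 35300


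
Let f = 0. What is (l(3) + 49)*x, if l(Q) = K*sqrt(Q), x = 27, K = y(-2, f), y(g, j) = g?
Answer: 1323 - 54*sqrt(3) ≈ 1229.5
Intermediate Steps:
K = -2
l(Q) = -2*sqrt(Q)
(l(3) + 49)*x = (-2*sqrt(3) + 49)*27 = (49 - 2*sqrt(3))*27 = 1323 - 54*sqrt(3)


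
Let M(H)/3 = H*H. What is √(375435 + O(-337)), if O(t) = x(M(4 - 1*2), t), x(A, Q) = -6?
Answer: √375429 ≈ 612.72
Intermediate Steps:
M(H) = 3*H² (M(H) = 3*(H*H) = 3*H²)
O(t) = -6
√(375435 + O(-337)) = √(375435 - 6) = √375429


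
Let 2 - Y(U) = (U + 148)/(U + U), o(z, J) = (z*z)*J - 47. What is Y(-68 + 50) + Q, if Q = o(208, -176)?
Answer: -137061097/18 ≈ -7.6145e+6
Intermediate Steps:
o(z, J) = -47 + J*z² (o(z, J) = z²*J - 47 = J*z² - 47 = -47 + J*z²)
Q = -7614511 (Q = -47 - 176*208² = -47 - 176*43264 = -47 - 7614464 = -7614511)
Y(U) = 2 - (148 + U)/(2*U) (Y(U) = 2 - (U + 148)/(U + U) = 2 - (148 + U)/(2*U))
Y(-68 + 50) + Q = (3/2 - 74/(-68 + 50)) - 7614511 = (3/2 - 74/(-18)) - 7614511 = (3/2 - 74*(-1/18)) - 7614511 = (3/2 + 37/9) - 7614511 = 101/18 - 7614511 = -137061097/18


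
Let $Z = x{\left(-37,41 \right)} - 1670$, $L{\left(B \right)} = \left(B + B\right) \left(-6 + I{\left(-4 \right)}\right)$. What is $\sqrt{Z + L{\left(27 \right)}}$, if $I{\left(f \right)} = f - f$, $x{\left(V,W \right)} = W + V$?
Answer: $i \sqrt{1990} \approx 44.609 i$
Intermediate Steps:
$x{\left(V,W \right)} = V + W$
$I{\left(f \right)} = 0$
$L{\left(B \right)} = - 12 B$ ($L{\left(B \right)} = \left(B + B\right) \left(-6 + 0\right) = 2 B \left(-6\right) = - 12 B$)
$Z = -1666$ ($Z = \left(-37 + 41\right) - 1670 = 4 - 1670 = -1666$)
$\sqrt{Z + L{\left(27 \right)}} = \sqrt{-1666 - 324} = \sqrt{-1990} = i \sqrt{1990}$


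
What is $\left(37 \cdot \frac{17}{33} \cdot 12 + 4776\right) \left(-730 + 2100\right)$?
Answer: $\frac{75421240}{11} \approx 6.8565 \cdot 10^{6}$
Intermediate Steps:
$\left(37 \cdot \frac{17}{33} \cdot 12 + 4776\right) \left(-730 + 2100\right) = \left(37 \cdot 17 \cdot \frac{1}{33} \cdot 12 + 4776\right) 1370 = \left(37 \cdot \frac{17}{33} \cdot 12 + 4776\right) 1370 = \left(\frac{629}{33} \cdot 12 + 4776\right) 1370 = \left(\frac{2516}{11} + 4776\right) 1370 = \frac{55052}{11} \cdot 1370 = \frac{75421240}{11}$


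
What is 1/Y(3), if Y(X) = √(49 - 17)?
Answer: √2/8 ≈ 0.17678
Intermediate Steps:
Y(X) = 4*√2 (Y(X) = √32 = 4*√2)
1/Y(3) = 1/(4*√2) = √2/8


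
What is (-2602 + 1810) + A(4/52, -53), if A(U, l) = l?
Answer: -845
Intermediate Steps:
(-2602 + 1810) + A(4/52, -53) = (-2602 + 1810) - 53 = -792 - 53 = -845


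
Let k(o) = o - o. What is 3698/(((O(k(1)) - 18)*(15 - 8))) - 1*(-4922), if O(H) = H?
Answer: 308237/63 ≈ 4892.6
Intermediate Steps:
k(o) = 0
3698/(((O(k(1)) - 18)*(15 - 8))) - 1*(-4922) = 3698/(((0 - 18)*(15 - 8))) - 1*(-4922) = 3698/((-18*7)) + 4922 = 3698/(-126) + 4922 = 3698*(-1/126) + 4922 = -1849/63 + 4922 = 308237/63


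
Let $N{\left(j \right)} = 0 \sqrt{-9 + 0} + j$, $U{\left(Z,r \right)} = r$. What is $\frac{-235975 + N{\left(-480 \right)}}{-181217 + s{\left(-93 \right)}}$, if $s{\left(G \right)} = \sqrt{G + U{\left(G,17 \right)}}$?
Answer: $\frac{8569933147}{6567920233} + \frac{94582 i \sqrt{19}}{6567920233} \approx 1.3048 + 6.2771 \cdot 10^{-5} i$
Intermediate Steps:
$N{\left(j \right)} = j$ ($N{\left(j \right)} = 0 \sqrt{-9} + j = 0 \cdot 3 i + j = 0 + j = j$)
$s{\left(G \right)} = \sqrt{17 + G}$ ($s{\left(G \right)} = \sqrt{G + 17} = \sqrt{17 + G}$)
$\frac{-235975 + N{\left(-480 \right)}}{-181217 + s{\left(-93 \right)}} = \frac{-235975 - 480}{-181217 + \sqrt{17 - 93}} = - \frac{236455}{-181217 + \sqrt{-76}} = - \frac{236455}{-181217 + 2 i \sqrt{19}}$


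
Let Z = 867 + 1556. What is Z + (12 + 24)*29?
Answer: 3467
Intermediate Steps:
Z = 2423
Z + (12 + 24)*29 = 2423 + (12 + 24)*29 = 2423 + 36*29 = 2423 + 1044 = 3467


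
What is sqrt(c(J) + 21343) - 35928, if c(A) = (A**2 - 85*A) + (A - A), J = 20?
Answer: -35928 + 3*sqrt(2227) ≈ -35786.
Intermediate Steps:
c(A) = A**2 - 85*A (c(A) = (A**2 - 85*A) + 0 = A**2 - 85*A)
sqrt(c(J) + 21343) - 35928 = sqrt(20*(-85 + 20) + 21343) - 35928 = sqrt(20*(-65) + 21343) - 35928 = sqrt(-1300 + 21343) - 35928 = sqrt(20043) - 35928 = 3*sqrt(2227) - 35928 = -35928 + 3*sqrt(2227)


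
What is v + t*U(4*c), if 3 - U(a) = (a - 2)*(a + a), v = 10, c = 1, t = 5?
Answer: -55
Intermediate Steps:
U(a) = 3 - 2*a*(-2 + a) (U(a) = 3 - (a - 2)*(a + a) = 3 - (-2 + a)*2*a = 3 - 2*a*(-2 + a))
v + t*U(4*c) = 10 + 5*(3 - 2*(4*1)² + 4*(4*1)) = 10 + 5*(3 - 2*4² + 4*4) = 10 + 5*(3 - 2*16 + 16) = 10 + 5*(3 - 32 + 16) = 10 + 5*(-13) = 10 - 65 = -55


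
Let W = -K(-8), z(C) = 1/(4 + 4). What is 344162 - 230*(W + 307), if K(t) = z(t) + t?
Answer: 1086963/4 ≈ 2.7174e+5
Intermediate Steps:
z(C) = ⅛ (z(C) = 1/8 = ⅛)
K(t) = ⅛ + t
W = 63/8 (W = -(⅛ - 8) = -1*(-63/8) = 63/8 ≈ 7.8750)
344162 - 230*(W + 307) = 344162 - 230*(63/8 + 307) = 344162 - 230*2519/8 = 344162 - 1*289685/4 = 344162 - 289685/4 = 1086963/4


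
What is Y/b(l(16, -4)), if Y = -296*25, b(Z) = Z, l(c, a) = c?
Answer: -925/2 ≈ -462.50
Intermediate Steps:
Y = -7400
Y/b(l(16, -4)) = -7400/16 = -7400*1/16 = -925/2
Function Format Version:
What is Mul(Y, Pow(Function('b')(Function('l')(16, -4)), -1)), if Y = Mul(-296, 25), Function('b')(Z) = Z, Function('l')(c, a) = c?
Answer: Rational(-925, 2) ≈ -462.50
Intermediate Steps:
Y = -7400
Mul(Y, Pow(Function('b')(Function('l')(16, -4)), -1)) = Mul(-7400, Pow(16, -1)) = Mul(-7400, Rational(1, 16)) = Rational(-925, 2)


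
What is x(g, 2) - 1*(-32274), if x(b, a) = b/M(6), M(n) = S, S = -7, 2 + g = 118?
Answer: 225802/7 ≈ 32257.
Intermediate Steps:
g = 116 (g = -2 + 118 = 116)
M(n) = -7
x(b, a) = -b/7 (x(b, a) = b/(-7) = b*(-⅐) = -b/7)
x(g, 2) - 1*(-32274) = -⅐*116 - 1*(-32274) = -116/7 + 32274 = 225802/7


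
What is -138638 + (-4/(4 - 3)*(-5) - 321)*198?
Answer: -198236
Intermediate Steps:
-138638 + (-4/(4 - 3)*(-5) - 321)*198 = -138638 + (-4/1*(-5) - 321)*198 = -138638 + (-4*1*(-5) - 321)*198 = -138638 + (-4*(-5) - 321)*198 = -138638 + (20 - 321)*198 = -138638 - 301*198 = -138638 - 59598 = -198236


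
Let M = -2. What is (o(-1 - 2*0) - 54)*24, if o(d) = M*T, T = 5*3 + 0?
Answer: -2016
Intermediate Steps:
T = 15 (T = 15 + 0 = 15)
o(d) = -30 (o(d) = -2*15 = -30)
(o(-1 - 2*0) - 54)*24 = (-30 - 54)*24 = -84*24 = -2016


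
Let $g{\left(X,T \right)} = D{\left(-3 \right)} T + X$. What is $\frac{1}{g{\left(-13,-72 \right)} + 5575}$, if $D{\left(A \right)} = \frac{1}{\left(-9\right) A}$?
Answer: $\frac{3}{16678} \approx 0.00017988$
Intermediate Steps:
$D{\left(A \right)} = - \frac{1}{9 A}$
$g{\left(X,T \right)} = X + \frac{T}{27}$ ($g{\left(X,T \right)} = - \frac{1}{9 \left(-3\right)} T + X = \left(- \frac{1}{9}\right) \left(- \frac{1}{3}\right) T + X = \frac{T}{27} + X = X + \frac{T}{27}$)
$\frac{1}{g{\left(-13,-72 \right)} + 5575} = \frac{1}{\left(-13 + \frac{1}{27} \left(-72\right)\right) + 5575} = \frac{1}{\left(-13 - \frac{8}{3}\right) + 5575} = \frac{1}{- \frac{47}{3} + 5575} = \frac{1}{\frac{16678}{3}} = \frac{3}{16678}$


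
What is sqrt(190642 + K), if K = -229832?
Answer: I*sqrt(39190) ≈ 197.96*I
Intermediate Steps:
sqrt(190642 + K) = sqrt(190642 - 229832) = sqrt(-39190) = I*sqrt(39190)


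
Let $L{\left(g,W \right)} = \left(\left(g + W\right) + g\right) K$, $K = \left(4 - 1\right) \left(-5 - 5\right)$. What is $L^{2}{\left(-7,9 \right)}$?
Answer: $22500$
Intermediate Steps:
$K = -30$ ($K = 3 \left(-10\right) = -30$)
$L{\left(g,W \right)} = - 60 g - 30 W$ ($L{\left(g,W \right)} = \left(\left(g + W\right) + g\right) \left(-30\right) = \left(\left(W + g\right) + g\right) \left(-30\right) = \left(W + 2 g\right) \left(-30\right) = - 60 g - 30 W$)
$L^{2}{\left(-7,9 \right)} = \left(\left(-60\right) \left(-7\right) - 270\right)^{2} = \left(420 - 270\right)^{2} = 150^{2} = 22500$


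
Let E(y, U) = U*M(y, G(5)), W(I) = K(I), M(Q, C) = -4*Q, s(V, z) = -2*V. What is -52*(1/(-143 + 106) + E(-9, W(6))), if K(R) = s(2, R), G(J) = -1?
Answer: 277108/37 ≈ 7489.4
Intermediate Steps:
K(R) = -4 (K(R) = -2*2 = -4)
W(I) = -4
E(y, U) = -4*U*y (E(y, U) = U*(-4*y) = -4*U*y)
-52*(1/(-143 + 106) + E(-9, W(6))) = -52*(1/(-143 + 106) - 4*(-4)*(-9)) = -52*(1/(-37) - 144) = -52*(-1/37 - 144) = -52*(-5329/37) = 277108/37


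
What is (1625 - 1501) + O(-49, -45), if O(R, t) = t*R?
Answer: 2329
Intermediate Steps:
O(R, t) = R*t
(1625 - 1501) + O(-49, -45) = (1625 - 1501) - 49*(-45) = 124 + 2205 = 2329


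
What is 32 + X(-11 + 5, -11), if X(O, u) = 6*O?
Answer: -4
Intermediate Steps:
32 + X(-11 + 5, -11) = 32 + 6*(-11 + 5) = 32 + 6*(-6) = 32 - 36 = -4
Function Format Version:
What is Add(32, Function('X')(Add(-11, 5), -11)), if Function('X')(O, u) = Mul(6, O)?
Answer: -4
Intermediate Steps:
Add(32, Function('X')(Add(-11, 5), -11)) = Add(32, Mul(6, Add(-11, 5))) = Add(32, Mul(6, -6)) = Add(32, -36) = -4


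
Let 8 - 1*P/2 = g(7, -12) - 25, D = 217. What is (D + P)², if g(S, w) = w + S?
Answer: 85849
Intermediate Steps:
g(S, w) = S + w
P = 76 (P = 16 - 2*((7 - 12) - 25) = 16 - 2*(-5 - 25) = 16 - 2*(-30) = 16 + 60 = 76)
(D + P)² = (217 + 76)² = 293² = 85849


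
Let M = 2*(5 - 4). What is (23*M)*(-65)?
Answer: -2990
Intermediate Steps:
M = 2 (M = 2*1 = 2)
(23*M)*(-65) = (23*2)*(-65) = 46*(-65) = -2990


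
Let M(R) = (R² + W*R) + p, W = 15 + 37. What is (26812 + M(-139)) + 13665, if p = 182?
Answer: 52752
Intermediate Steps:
W = 52
M(R) = 182 + R² + 52*R (M(R) = (R² + 52*R) + 182 = 182 + R² + 52*R)
(26812 + M(-139)) + 13665 = (26812 + (182 + (-139)² + 52*(-139))) + 13665 = (26812 + (182 + 19321 - 7228)) + 13665 = (26812 + 12275) + 13665 = 39087 + 13665 = 52752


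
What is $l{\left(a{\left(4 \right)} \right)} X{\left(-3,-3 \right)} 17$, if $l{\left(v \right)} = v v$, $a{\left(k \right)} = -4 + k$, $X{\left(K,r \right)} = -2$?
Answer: $0$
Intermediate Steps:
$l{\left(v \right)} = v^{2}$
$l{\left(a{\left(4 \right)} \right)} X{\left(-3,-3 \right)} 17 = \left(-4 + 4\right)^{2} \left(-2\right) 17 = 0^{2} \left(-2\right) 17 = 0 \left(-2\right) 17 = 0 \cdot 17 = 0$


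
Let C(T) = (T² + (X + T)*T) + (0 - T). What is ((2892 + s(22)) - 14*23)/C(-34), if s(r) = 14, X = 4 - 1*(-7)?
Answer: 38/29 ≈ 1.3103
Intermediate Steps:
X = 11 (X = 4 + 7 = 11)
C(T) = T² - T + T*(11 + T) (C(T) = (T² + (11 + T)*T) + (0 - T) = (T² + T*(11 + T)) - T = T² - T + T*(11 + T))
((2892 + s(22)) - 14*23)/C(-34) = ((2892 + 14) - 14*23)/((2*(-34)*(5 - 34))) = (2906 - 322)/((2*(-34)*(-29))) = 2584/1972 = 2584*(1/1972) = 38/29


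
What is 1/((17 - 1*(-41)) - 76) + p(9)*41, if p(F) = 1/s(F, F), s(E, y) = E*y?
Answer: 73/162 ≈ 0.45062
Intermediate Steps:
p(F) = F⁻² (p(F) = 1/(F*F) = 1/(F²) = F⁻²)
1/((17 - 1*(-41)) - 76) + p(9)*41 = 1/((17 - 1*(-41)) - 76) + 41/9² = 1/((17 + 41) - 76) + (1/81)*41 = 1/(58 - 76) + 41/81 = 1/(-18) + 41/81 = -1/18 + 41/81 = 73/162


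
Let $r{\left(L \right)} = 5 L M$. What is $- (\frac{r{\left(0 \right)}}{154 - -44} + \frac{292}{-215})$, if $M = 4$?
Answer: $\frac{292}{215} \approx 1.3581$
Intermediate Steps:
$r{\left(L \right)} = 20 L$ ($r{\left(L \right)} = 5 L 4 = 20 L$)
$- (\frac{r{\left(0 \right)}}{154 - -44} + \frac{292}{-215}) = - (\frac{20 \cdot 0}{154 - -44} + \frac{292}{-215}) = - (\frac{0}{154 + 44} + 292 \left(- \frac{1}{215}\right)) = - (\frac{0}{198} - \frac{292}{215}) = - (0 \cdot \frac{1}{198} - \frac{292}{215}) = - (0 - \frac{292}{215}) = \left(-1\right) \left(- \frac{292}{215}\right) = \frac{292}{215}$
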